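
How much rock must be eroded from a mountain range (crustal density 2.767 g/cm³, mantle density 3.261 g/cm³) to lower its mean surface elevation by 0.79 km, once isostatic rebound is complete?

Net drop Δ = e − u = e − e ρ_c/ρ_m = e (ρ_m − ρ_c)/ρ_m.
e = Δ ρ_m/(ρ_m − ρ_c) = 0.79 km × 3.261/0.494 = 5.21 km.

5.21 km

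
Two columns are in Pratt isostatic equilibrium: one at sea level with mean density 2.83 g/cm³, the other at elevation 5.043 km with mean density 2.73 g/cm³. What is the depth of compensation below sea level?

138 km

ρ_ref D = ρ (D + h) → D (ρ_ref − ρ) = ρ h.
D = ρ h/(ρ_ref − ρ) = 2.73 × 5.043 km/(2.83 − 2.73) = 138 km.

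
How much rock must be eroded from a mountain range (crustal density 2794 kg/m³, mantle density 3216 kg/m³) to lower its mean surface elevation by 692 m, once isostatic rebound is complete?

Net drop Δ = e − u = e − e ρ_c/ρ_m = e (ρ_m − ρ_c)/ρ_m.
e = Δ ρ_m/(ρ_m − ρ_c) = 692 m × 3216/422 = 5270 m.

5270 m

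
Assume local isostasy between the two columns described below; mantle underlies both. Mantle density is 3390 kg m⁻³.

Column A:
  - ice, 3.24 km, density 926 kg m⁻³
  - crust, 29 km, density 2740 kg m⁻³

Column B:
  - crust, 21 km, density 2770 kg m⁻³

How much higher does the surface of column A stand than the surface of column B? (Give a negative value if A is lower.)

4.07 km

For any compensation level in the mantle, the mantle terms cancel and isostasy reduces to e = (Σt_A − Σt_B) − (Σ(ρt)_A − Σ(ρt)_B) / ρ_m.
Σt_A = 32.24 km; Σt_B = 21 km; Σ(ρt)_A = 82460.24; Σ(ρt)_B = 58170 (in km·kg m⁻³).
e = (32.24 − 21) − (82460.24 − 58170) / 3390 = 4.07 km.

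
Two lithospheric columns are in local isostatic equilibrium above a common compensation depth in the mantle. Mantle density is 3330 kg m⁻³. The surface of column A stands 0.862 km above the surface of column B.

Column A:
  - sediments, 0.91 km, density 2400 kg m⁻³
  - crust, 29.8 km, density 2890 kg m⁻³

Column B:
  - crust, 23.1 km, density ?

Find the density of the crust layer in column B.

2850 kg m⁻³

Take the compensation level at the base of the deeper column (depth z_c below the surface of column A) and equate Σ ρ_i t_i down to z_c; mantle fills any gap and the z_c terms cancel.
Column A: 0.91×2400 + 29.8×2890 + (z_c − 30.71)×3330
Column B: 0.862×0 + 23.1×ρ + (z_c − 0.862 − 23.1)×3330
The z_c×3330 term appears on both sides and cancels. Collect the known terms of each column as K = Σ(ρt)_known − 3330 × (depth of known layers): K_A = 88306 − 3330×30.71 = −13958.3; K_B = 0 − 3330×(0.862 + 23.1) = −79793.46.
Balance: K_A = K_B + 23.1×ρ, so ρ = (K_A − K_B)/23.1 = 65835.2/23.1 = 2850 kg m⁻³.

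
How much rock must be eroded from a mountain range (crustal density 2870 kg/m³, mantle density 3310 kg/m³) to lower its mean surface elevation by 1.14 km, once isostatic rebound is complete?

Net drop Δ = e − u = e − e ρ_c/ρ_m = e (ρ_m − ρ_c)/ρ_m.
e = Δ ρ_m/(ρ_m − ρ_c) = 1.14 km × 3310/440 = 8.58 km.

8.58 km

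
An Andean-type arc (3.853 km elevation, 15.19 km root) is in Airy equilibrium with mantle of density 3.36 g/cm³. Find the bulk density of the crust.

2.68 g/cm³

ρ_c h = (ρ_m − ρ_c) r → ρ_c (h + r) = ρ_m r → ρ_c = ρ_m r / (h + r).
ρ_c = 3.36 × 15.19 km / (3.853 km + 15.19 km) = 2.68 g/cm³.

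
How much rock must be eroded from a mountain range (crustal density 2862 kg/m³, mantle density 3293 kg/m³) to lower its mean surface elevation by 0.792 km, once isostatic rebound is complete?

Net drop Δ = e − u = e − e ρ_c/ρ_m = e (ρ_m − ρ_c)/ρ_m.
e = Δ ρ_m/(ρ_m − ρ_c) = 0.792 km × 3293/431 = 6.05 km.

6.05 km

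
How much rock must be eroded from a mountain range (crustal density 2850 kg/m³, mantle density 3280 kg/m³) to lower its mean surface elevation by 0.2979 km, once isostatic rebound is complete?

Net drop Δ = e − u = e − e ρ_c/ρ_m = e (ρ_m − ρ_c)/ρ_m.
e = Δ ρ_m/(ρ_m − ρ_c) = 0.2979 km × 3280/430 = 2.27 km.

2.27 km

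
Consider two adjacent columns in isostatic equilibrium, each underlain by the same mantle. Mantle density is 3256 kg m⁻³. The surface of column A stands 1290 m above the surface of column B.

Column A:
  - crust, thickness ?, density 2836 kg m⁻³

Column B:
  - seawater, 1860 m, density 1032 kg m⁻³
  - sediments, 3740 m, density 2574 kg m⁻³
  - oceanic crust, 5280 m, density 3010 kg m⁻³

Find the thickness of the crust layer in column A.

Take the compensation level at the base of the deeper column (depth z_c below the surface of column A) and equate Σ ρ_i t_i down to z_c; mantle fills any gap and the z_c terms cancel.
Column A: x×2836 + (z_c − 0 − x)×3256
Column B: 1290×0 + 1860×1032 + 3740×2574 + 5280×3010 + (z_c − 1290 − 10880)×3256
The z_c×3256 term appears on both sides and cancels. Collect the known terms of each column as K = Σ(ρt)_known − 3256 × (depth of known layers): K_A = 0 − 3256×0 = 0; K_B = 27439080 − 3256×(1290 + 10880) = −12186440.
Balance: K_A − x×(3256 − 2836) = K_B, so x = (K_A − K_B)/(3256 − 2836) = 12186400/420 = 29000 m.

29000 m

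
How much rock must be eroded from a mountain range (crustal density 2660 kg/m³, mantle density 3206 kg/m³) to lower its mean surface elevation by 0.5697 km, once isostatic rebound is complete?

3.35 km

Net drop Δ = e − u = e − e ρ_c/ρ_m = e (ρ_m − ρ_c)/ρ_m.
e = Δ ρ_m/(ρ_m − ρ_c) = 0.5697 km × 3206/546 = 3.35 km.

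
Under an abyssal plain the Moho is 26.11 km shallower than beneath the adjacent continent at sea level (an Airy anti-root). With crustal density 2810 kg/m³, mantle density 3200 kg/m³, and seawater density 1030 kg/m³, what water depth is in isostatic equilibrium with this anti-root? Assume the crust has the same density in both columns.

Replacing a thickness d of crust by seawater at the top must be balanced by replacing crust with mantle at the base: d (ρ_c − ρ_w) = a (ρ_m − ρ_c).
d = a (ρ_m − ρ_c)/(ρ_c − ρ_w) = 26.11 km × 390/1780 = 5.72 km.

5.72 km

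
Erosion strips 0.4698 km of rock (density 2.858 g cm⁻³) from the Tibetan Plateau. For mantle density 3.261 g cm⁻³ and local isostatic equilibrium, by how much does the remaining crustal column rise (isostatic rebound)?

Unloading: uplift u = e ρ_c/ρ_m = 0.4698 km × 2.858/3.261 = 0.412 km.

0.412 km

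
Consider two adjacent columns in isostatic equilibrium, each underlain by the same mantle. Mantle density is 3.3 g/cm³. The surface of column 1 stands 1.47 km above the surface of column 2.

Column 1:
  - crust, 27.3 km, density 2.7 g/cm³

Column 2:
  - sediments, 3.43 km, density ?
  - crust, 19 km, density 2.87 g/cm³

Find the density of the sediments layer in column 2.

Take the compensation level at the base of the deeper column (depth z_c below the surface of column 1) and equate Σ ρ_i t_i down to z_c; mantle fills any gap and the z_c terms cancel.
Column 1: 27.3×2.7 + (z_c − 27.3)×3.3
Column 2: 1.47×0 + 3.43×ρ + 19×2.87 + (z_c − 1.47 − 22.43)×3.3
The z_c×3.3 term appears on both sides and cancels. Collect the known terms of each column as K = Σ(ρt)_known − 3.3 × (depth of known layers): K_1 = 73.71 − 3.3×27.3 = −16.38; K_2 = 54.53 − 3.3×(1.47 + 22.43) = −24.34.
Balance: K_1 = K_2 + 3.43×ρ, so ρ = (K_1 − K_2)/3.43 = 7.96/3.43 = 2.32 g/cm³.

2.32 g/cm³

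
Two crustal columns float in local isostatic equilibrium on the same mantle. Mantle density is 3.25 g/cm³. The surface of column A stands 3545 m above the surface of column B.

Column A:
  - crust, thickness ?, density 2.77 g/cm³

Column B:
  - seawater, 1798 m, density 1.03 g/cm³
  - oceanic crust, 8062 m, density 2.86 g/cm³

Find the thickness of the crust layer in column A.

Take the compensation level at the base of the deeper column (depth z_c below the surface of column A) and equate Σ ρ_i t_i down to z_c; mantle fills any gap and the z_c terms cancel.
Column A: x×2.77 + (z_c − 0 − x)×3.25
Column B: 3545×0 + 1798×1.03 + 8062×2.86 + (z_c − 3545 − 9860)×3.25
The z_c×3.25 term appears on both sides and cancels. Collect the known terms of each column as K = Σ(ρt)_known − 3.25 × (depth of known layers): K_A = 0 − 3.25×0 = 0; K_B = 24909.26 − 3.25×(3545 + 9860) = −18656.99.
Balance: K_A − x×(3.25 − 2.77) = K_B, so x = (K_A − K_B)/(3.25 − 2.77) = 18657/0.48 = 38900 m.

38900 m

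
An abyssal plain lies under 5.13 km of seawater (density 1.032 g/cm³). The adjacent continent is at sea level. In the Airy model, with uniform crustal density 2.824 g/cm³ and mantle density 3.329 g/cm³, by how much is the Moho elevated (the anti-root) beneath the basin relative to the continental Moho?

18.2 km

Isostatic balance requires: replacing crust with seawater at the top is compensated by replacing crust with mantle at the base: d (ρ_c − ρ_w) = a (ρ_m − ρ_c).
a = d (ρ_c − ρ_w)/(ρ_m − ρ_c) = 5.13 km × 1.792/0.505 = 18.2 km.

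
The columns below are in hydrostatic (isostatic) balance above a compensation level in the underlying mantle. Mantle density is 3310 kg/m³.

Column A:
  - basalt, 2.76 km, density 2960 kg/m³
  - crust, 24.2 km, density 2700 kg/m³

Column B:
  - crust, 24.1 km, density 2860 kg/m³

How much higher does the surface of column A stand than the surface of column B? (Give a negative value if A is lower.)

For any compensation level in the mantle, the mantle terms cancel and isostasy reduces to e = (Σt_A − Σt_B) − (Σ(ρt)_A − Σ(ρt)_B) / ρ_m.
Σt_A = 26.96 km; Σt_B = 24.1 km; Σ(ρt)_A = 73509.6; Σ(ρt)_B = 68926 (in km·kg/m³).
e = (26.96 − 24.1) − (73509.6 − 68926) / 3310 = 1.48 km.

1.48 km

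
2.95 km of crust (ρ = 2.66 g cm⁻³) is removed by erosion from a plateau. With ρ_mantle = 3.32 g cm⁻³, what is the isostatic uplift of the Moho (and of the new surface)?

Unloading: uplift u = e ρ_c/ρ_m = 2.95 km × 2.66/3.32 = 2.36 km.

2.36 km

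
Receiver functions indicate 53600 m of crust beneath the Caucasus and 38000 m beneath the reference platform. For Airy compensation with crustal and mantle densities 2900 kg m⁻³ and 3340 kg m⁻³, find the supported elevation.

Excess crust Δ = 53600 m − 38000 m = 15600 m, split between elevation h and root r with h + r = Δ.
Airy balance ρ_c h = (ρ_m − ρ_c) r gives r = h ρ_c/(ρ_m − ρ_c), so h (1 + ρ_c/(ρ_m − ρ_c)) = Δ, i.e. h = Δ (ρ_m − ρ_c)/ρ_m.
h = 15600 m × 440/3340 = 2060 m.

2060 m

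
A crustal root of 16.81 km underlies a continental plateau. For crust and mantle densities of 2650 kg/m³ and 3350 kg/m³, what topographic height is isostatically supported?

4.44 km

Isostatic balance requires: ρ_c h = (ρ_m − ρ_c) r.
h = r (ρ_m − ρ_c) / ρ_c = 16.81 km × (3350 − 2650) / 2650 = 4.44 km.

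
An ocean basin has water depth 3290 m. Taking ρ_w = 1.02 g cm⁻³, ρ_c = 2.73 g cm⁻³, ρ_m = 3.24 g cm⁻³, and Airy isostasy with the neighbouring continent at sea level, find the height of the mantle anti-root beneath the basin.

Isostatic balance requires: replacing crust with seawater at the top is compensated by replacing crust with mantle at the base: d (ρ_c − ρ_w) = a (ρ_m − ρ_c).
a = d (ρ_c − ρ_w)/(ρ_m − ρ_c) = 3290 m × 1.71/0.51 = 11000 m.

11000 m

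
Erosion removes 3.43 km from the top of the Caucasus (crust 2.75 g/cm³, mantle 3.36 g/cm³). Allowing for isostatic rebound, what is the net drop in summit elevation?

Rebound u = e ρ_c/ρ_m = 3.43 km × 2.75/3.36 = 2.807 km.
Net surface drop = e − u = 3.43 km − 2.807 km = e (ρ_m − ρ_c)/ρ_m = 0.623 km.

0.623 km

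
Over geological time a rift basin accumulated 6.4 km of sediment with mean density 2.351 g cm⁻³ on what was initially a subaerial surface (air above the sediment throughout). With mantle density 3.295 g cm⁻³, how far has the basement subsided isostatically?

4.57 km

Subaerial load: s = t ρ_sed / ρ_m = 6.4 km × 2.351/3.295 = 4.57 km.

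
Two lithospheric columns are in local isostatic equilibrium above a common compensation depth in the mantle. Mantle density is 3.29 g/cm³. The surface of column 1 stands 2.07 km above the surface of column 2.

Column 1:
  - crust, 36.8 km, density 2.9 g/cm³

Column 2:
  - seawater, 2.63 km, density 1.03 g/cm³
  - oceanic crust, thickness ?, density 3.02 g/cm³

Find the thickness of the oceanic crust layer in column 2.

5.92 km

Take the compensation level at the base of the deeper column (depth z_c below the surface of column 1) and equate Σ ρ_i t_i down to z_c; mantle fills any gap and the z_c terms cancel.
Column 1: 36.8×2.9 + (z_c − 36.8)×3.29
Column 2: 2.07×0 + 2.63×1.03 + x×3.02 + (z_c − 2.07 − 2.63 − x)×3.29
The z_c×3.29 term appears on both sides and cancels. Collect the known terms of each column as K = Σ(ρt)_known − 3.29 × (depth of known layers): K_1 = 106.72 − 3.29×36.8 = −14.352; K_2 = 2.7089 − 3.29×(2.07 + 2.63) = −12.7541.
Balance: K_1 = K_2 − x×(3.29 − 3.02), so x = (K_2 − K_1)/(3.29 − 3.02) = 1.5979/0.27 = 5.92 km.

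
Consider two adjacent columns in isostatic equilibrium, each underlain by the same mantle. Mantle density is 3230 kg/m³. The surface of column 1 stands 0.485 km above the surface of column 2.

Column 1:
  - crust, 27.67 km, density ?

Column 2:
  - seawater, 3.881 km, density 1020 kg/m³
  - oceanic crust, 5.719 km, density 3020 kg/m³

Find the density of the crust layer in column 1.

Take the compensation level at the base of the deeper column (depth z_c below the surface of column 1) and equate Σ ρ_i t_i down to z_c; mantle fills any gap and the z_c terms cancel.
Column 1: 27.67×ρ + (z_c − 27.67)×3230
Column 2: 0.485×0 + 3.881×1020 + 5.719×3020 + (z_c − 0.485 − 9.6)×3230
The z_c×3230 term appears on both sides and cancels. Collect the known terms of each column as K = Σ(ρt)_known − 3230 × (depth of known layers): K_1 = 0 − 3230×27.67 = −89374.1; K_2 = 21230 − 3230×(0.485 + 9.6) = −11344.55.
Balance: K_1 + 27.67×ρ = K_2, so ρ = (K_2 − K_1)/27.67 = 78029.6/27.67 = 2820 kg/m³.

2820 kg/m³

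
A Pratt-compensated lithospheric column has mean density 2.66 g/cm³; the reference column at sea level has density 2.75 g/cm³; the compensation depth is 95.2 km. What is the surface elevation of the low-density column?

3.22 km

ρ_ref D = ρ (D + h) → h = D (ρ_ref − ρ)/ρ.
h = 95.2 km × (2.75 − 2.66)/2.66 = 3.22 km.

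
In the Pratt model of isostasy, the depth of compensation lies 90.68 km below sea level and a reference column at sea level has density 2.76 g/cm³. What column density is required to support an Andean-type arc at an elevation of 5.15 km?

Pratt balance: ρ_ref D = ρ (D + h).
ρ = ρ_ref D/(D + h) = 2.76 × 90.68 km/(90.68 km + 5.15 km) = 2.61 g/cm³.

2.61 g/cm³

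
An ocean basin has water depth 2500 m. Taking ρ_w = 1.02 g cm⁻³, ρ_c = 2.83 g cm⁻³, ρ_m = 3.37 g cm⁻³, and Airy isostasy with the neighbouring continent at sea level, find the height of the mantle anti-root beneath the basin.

In Airy isostatic equilibrium: replacing crust with seawater at the top is compensated by replacing crust with mantle at the base: d (ρ_c − ρ_w) = a (ρ_m − ρ_c).
a = d (ρ_c − ρ_w)/(ρ_m − ρ_c) = 2500 m × 1.81/0.54 = 8380 m.

8380 m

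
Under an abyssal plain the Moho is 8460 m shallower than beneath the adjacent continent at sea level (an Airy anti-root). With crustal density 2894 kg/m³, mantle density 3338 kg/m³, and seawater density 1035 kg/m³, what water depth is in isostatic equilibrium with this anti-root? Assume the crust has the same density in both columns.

Replacing a thickness d of crust by seawater at the top must be balanced by replacing crust with mantle at the base: d (ρ_c − ρ_w) = a (ρ_m − ρ_c).
d = a (ρ_m − ρ_c)/(ρ_c − ρ_w) = 8460 m × 444/1859 = 2020 m.

2020 m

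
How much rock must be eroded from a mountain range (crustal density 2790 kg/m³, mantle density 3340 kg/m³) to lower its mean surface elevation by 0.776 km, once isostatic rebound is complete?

4.71 km

Net drop Δ = e − u = e − e ρ_c/ρ_m = e (ρ_m − ρ_c)/ρ_m.
e = Δ ρ_m/(ρ_m − ρ_c) = 0.776 km × 3340/550 = 4.71 km.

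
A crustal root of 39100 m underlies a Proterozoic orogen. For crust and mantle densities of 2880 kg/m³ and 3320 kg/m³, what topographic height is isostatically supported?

Isostatic balance requires: ρ_c h = (ρ_m − ρ_c) r.
h = r (ρ_m − ρ_c) / ρ_c = 39100 m × (3320 − 2880) / 2880 = 5970 m.

5970 m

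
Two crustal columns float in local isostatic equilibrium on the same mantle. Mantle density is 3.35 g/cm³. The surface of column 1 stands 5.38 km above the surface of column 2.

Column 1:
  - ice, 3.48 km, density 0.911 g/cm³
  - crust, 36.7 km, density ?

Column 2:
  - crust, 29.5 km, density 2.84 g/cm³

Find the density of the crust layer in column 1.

Take the compensation level at the base of the deeper column (depth z_c below the surface of column 1) and equate Σ ρ_i t_i down to z_c; mantle fills any gap and the z_c terms cancel.
Column 1: 3.48×0.911 + 36.7×ρ + (z_c − 40.18)×3.35
Column 2: 5.38×0 + 29.5×2.84 + (z_c − 5.38 − 29.5)×3.35
The z_c×3.35 term appears on both sides and cancels. Collect the known terms of each column as K = Σ(ρt)_known − 3.35 × (depth of known layers): K_1 = 3.17028 − 3.35×40.18 = −131.43272; K_2 = 83.78 − 3.35×(5.38 + 29.5) = −33.068.
Balance: K_1 + 36.7×ρ = K_2, so ρ = (K_2 − K_1)/36.7 = 98.3647/36.7 = 2.68 g/cm³.

2.68 g/cm³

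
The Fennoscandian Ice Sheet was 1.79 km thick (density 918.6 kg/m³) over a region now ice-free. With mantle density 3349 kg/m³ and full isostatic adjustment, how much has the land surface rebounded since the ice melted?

0.491 km

Removing the load lets mantle flow back in; uplift u satisfies ρ_ice t = ρ_m u.
u = t ρ_ice/ρ_m = 1.79 km × 918.6/3349 = 0.491 km.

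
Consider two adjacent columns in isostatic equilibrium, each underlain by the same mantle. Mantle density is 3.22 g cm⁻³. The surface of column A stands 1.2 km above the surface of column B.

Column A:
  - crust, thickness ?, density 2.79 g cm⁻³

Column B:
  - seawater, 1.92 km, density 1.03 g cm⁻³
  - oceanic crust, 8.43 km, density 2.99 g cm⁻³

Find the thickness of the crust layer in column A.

23.3 km

Take the compensation level at the base of the deeper column (depth z_c below the surface of column A) and equate Σ ρ_i t_i down to z_c; mantle fills any gap and the z_c terms cancel.
Column A: x×2.79 + (z_c − 0 − x)×3.22
Column B: 1.2×0 + 1.92×1.03 + 8.43×2.99 + (z_c − 1.2 − 10.35)×3.22
The z_c×3.22 term appears on both sides and cancels. Collect the known terms of each column as K = Σ(ρt)_known − 3.22 × (depth of known layers): K_A = 0 − 3.22×0 = 0; K_B = 27.1833 − 3.22×(1.2 + 10.35) = −10.0077.
Balance: K_A − x×(3.22 − 2.79) = K_B, so x = (K_A − K_B)/(3.22 − 2.79) = 10.0077/0.43 = 23.3 km.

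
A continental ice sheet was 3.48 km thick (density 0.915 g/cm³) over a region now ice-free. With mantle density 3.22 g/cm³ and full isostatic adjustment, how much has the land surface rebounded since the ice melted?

0.989 km

Removing the load lets mantle flow back in; uplift u satisfies ρ_ice t = ρ_m u.
u = t ρ_ice/ρ_m = 3.48 km × 0.915/3.22 = 0.989 km.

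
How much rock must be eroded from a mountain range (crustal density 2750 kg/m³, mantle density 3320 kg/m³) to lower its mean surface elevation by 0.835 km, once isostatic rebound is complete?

Net drop Δ = e − u = e − e ρ_c/ρ_m = e (ρ_m − ρ_c)/ρ_m.
e = Δ ρ_m/(ρ_m − ρ_c) = 0.835 km × 3320/570 = 4.86 km.

4.86 km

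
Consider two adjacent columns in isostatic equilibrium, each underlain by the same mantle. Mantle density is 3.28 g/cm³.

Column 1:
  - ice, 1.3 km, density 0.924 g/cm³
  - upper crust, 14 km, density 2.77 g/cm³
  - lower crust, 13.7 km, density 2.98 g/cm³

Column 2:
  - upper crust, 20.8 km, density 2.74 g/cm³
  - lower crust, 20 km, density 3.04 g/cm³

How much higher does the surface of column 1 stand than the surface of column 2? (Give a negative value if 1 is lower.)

For any compensation level in the mantle, the mantle terms cancel and isostasy reduces to e = (Σt_1 − Σt_2) − (Σ(ρt)_1 − Σ(ρt)_2) / ρ_m.
Σt_1 = 29 km; Σt_2 = 40.8 km; Σ(ρt)_1 = 80.8072; Σ(ρt)_2 = 117.792 (in km·g/cm³).
e = (29 − 40.8) − (80.8072 − 117.792) / 3.28 = −0.524 km.

−0.524 km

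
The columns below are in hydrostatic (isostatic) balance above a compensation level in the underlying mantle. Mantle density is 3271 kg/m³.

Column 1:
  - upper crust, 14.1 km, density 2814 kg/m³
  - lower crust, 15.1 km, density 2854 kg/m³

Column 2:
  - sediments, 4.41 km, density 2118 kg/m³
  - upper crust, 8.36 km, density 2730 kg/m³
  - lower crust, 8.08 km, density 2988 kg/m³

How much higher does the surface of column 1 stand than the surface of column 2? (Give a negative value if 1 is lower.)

For any compensation level in the mantle, the mantle terms cancel and isostasy reduces to e = (Σt_1 − Σt_2) − (Σ(ρt)_1 − Σ(ρt)_2) / ρ_m.
Σt_1 = 29.2 km; Σt_2 = 20.85 km; Σ(ρt)_1 = 82772.8; Σ(ρt)_2 = 56306.22 (in km·kg/m³).
e = (29.2 − 20.85) − (82772.8 − 56306.22) / 3271 = 0.259 km.

0.259 km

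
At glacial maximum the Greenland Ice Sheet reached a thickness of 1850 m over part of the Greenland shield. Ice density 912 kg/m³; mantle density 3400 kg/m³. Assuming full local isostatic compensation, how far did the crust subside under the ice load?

Isostatic balance requires: the ice load ρ_ice t is balanced by mantle displaced below, ρ_m s.
s = t ρ_ice / ρ_m = 1850 m × 912/3400 = 496 m.

496 m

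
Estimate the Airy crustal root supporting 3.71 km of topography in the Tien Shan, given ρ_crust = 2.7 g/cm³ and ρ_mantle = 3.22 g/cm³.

By Archimedes' principle applied to the lithosphere: the weight of the topography is balanced by the buoyancy of the root, ρ_c h = (ρ_m − ρ_c) r.
r = h · ρ_c / (ρ_m − ρ_c) = 3.71 km × 2.7 / (3.22 − 2.7) = 19.3 km.

19.3 km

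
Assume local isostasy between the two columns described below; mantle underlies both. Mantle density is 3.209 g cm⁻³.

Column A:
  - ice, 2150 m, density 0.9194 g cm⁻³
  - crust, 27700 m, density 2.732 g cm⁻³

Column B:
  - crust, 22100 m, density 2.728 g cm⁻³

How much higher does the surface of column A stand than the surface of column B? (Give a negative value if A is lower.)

For any compensation level in the mantle, the mantle terms cancel and isostasy reduces to e = (Σt_A − Σt_B) − (Σ(ρt)_A − Σ(ρt)_B) / ρ_m.
Σt_A = 29850 m; Σt_B = 22100 m; Σ(ρt)_A = 77653.11; Σ(ρt)_B = 60288.8 (in m·g cm⁻³).
e = (29850 − 22100) − (77653.11 − 60288.8) / 3.209 = 2340 m.

2340 m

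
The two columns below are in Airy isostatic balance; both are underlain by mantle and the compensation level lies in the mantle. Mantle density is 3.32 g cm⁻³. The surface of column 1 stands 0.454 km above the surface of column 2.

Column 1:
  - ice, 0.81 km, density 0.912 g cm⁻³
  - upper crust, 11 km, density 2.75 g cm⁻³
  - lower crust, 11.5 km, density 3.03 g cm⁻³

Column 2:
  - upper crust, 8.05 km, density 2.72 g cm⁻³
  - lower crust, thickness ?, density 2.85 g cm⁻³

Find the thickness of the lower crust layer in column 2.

11.1 km

Take the compensation level at the base of the deeper column (depth z_c below the surface of column 1) and equate Σ ρ_i t_i down to z_c; mantle fills any gap and the z_c terms cancel.
Column 1: 0.81×0.912 + 11×2.75 + 11.5×3.03 + (z_c − 23.31)×3.32
Column 2: 0.454×0 + 8.05×2.72 + x×2.85 + (z_c − 0.454 − 8.05 − x)×3.32
The z_c×3.32 term appears on both sides and cancels. Collect the known terms of each column as K = Σ(ρt)_known − 3.32 × (depth of known layers): K_1 = 65.83372 − 3.32×23.31 = −11.55548; K_2 = 21.896 − 3.32×(0.454 + 8.05) = −6.33728.
Balance: K_1 = K_2 − x×(3.32 − 2.85), so x = (K_2 − K_1)/(3.32 − 2.85) = 5.2182/0.47 = 11.1 km.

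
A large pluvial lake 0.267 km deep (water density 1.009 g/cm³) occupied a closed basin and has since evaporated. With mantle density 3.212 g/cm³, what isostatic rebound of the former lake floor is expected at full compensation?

0.0839 km

u = d ρ_w/ρ_m = 0.267 km × 1.009/3.212 = 0.0839 km.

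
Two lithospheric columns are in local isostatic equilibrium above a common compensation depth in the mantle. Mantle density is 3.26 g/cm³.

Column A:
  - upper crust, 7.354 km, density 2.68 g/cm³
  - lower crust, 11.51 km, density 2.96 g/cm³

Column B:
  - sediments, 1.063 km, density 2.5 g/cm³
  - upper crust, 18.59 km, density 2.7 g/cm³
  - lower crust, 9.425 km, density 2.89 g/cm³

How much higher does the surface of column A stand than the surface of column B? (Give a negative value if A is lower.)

For any compensation level in the mantle, the mantle terms cancel and isostasy reduces to e = (Σt_A − Σt_B) − (Σ(ρt)_A − Σ(ρt)_B) / ρ_m.
Σt_A = 18.864 km; Σt_B = 29.078 km; Σ(ρt)_A = 53.77832; Σ(ρt)_B = 80.08875 (in km·g/cm³).
e = (18.864 − 29.078) − (53.77832 − 80.08875) / 3.26 = −2.14 km.

−2.14 km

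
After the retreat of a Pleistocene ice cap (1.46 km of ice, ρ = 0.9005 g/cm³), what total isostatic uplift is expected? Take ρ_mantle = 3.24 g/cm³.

0.406 km

Removing the load lets mantle flow back in; uplift u satisfies ρ_ice t = ρ_m u.
u = t ρ_ice/ρ_m = 1.46 km × 0.9005/3.24 = 0.406 km.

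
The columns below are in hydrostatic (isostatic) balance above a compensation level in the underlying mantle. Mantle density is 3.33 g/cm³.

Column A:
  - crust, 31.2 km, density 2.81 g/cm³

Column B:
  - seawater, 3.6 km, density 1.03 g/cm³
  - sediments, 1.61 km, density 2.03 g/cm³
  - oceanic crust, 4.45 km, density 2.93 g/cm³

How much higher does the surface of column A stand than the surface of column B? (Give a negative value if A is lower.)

1.22 km

For any compensation level in the mantle, the mantle terms cancel and isostasy reduces to e = (Σt_A − Σt_B) − (Σ(ρt)_A − Σ(ρt)_B) / ρ_m.
Σt_A = 31.2 km; Σt_B = 9.66 km; Σ(ρt)_A = 87.672; Σ(ρt)_B = 20.0148 (in km·g/cm³).
e = (31.2 − 9.66) − (87.672 − 20.0148) / 3.33 = 1.22 km.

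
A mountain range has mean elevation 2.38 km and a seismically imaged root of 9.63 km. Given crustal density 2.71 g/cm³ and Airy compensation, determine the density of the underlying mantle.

3.38 g/cm³

Airy balance: ρ_c h = (ρ_m − ρ_c) r → ρ_m = ρ_c (1 + h/r).
ρ_m = 2.71 × (1 + 2.38 km/9.63 km) = 3.38 g/cm³.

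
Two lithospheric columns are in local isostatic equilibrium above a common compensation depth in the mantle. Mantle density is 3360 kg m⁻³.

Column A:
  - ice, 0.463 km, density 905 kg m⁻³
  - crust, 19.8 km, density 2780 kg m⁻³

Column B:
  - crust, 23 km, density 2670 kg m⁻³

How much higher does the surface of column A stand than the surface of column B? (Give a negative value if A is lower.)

For any compensation level in the mantle, the mantle terms cancel and isostasy reduces to e = (Σt_A − Σt_B) − (Σ(ρt)_A − Σ(ρt)_B) / ρ_m.
Σt_A = 20.263 km; Σt_B = 23 km; Σ(ρt)_A = 55463.015; Σ(ρt)_B = 61410 (in km·kg m⁻³).
e = (20.263 − 23) − (55463.015 − 61410) / 3360 = −0.967 km.

−0.967 km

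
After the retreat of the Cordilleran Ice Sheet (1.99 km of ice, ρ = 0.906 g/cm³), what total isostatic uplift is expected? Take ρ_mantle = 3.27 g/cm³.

0.551 km

Removing the load lets mantle flow back in; uplift u satisfies ρ_ice t = ρ_m u.
u = t ρ_ice/ρ_m = 1.99 km × 0.906/3.27 = 0.551 km.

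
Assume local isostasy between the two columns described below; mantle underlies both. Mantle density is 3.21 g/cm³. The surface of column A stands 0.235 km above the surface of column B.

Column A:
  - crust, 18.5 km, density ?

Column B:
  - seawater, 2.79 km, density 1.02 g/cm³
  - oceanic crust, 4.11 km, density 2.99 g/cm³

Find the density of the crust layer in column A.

2.79 g/cm³

Take the compensation level at the base of the deeper column (depth z_c below the surface of column A) and equate Σ ρ_i t_i down to z_c; mantle fills any gap and the z_c terms cancel.
Column A: 18.5×ρ + (z_c − 18.5)×3.21
Column B: 0.235×0 + 2.79×1.02 + 4.11×2.99 + (z_c − 0.235 − 6.9)×3.21
The z_c×3.21 term appears on both sides and cancels. Collect the known terms of each column as K = Σ(ρt)_known − 3.21 × (depth of known layers): K_A = 0 − 3.21×18.5 = −59.385; K_B = 15.1347 − 3.21×(0.235 + 6.9) = −7.76865.
Balance: K_A + 18.5×ρ = K_B, so ρ = (K_B − K_A)/18.5 = 51.6163/18.5 = 2.79 g/cm³.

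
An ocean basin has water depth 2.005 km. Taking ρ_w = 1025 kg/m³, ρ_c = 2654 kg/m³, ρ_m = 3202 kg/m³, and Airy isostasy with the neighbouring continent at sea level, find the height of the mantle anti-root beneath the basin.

5.96 km

In Airy isostatic equilibrium: replacing crust with seawater at the top is compensated by replacing crust with mantle at the base: d (ρ_c − ρ_w) = a (ρ_m − ρ_c).
a = d (ρ_c − ρ_w)/(ρ_m − ρ_c) = 2.005 km × 1629/548 = 5.96 km.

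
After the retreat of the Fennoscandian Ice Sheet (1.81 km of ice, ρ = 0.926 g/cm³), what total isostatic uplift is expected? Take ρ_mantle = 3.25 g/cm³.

0.516 km

Removing the load lets mantle flow back in; uplift u satisfies ρ_ice t = ρ_m u.
u = t ρ_ice/ρ_m = 1.81 km × 0.926/3.25 = 0.516 km.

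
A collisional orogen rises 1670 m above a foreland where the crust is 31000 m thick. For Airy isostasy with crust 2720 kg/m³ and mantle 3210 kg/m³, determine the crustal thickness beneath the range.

41900 m

Root depth r = h ρ_c / (ρ_m − ρ_c) = 1670 m × 2720 / 490 = 9270 m.
Total thickness = T + h + r = 31000 m + 1670 m + 9270 m = 41900 m.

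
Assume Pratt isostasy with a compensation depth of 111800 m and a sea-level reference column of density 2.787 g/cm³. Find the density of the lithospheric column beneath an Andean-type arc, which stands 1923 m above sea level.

2.74 g/cm³

Pratt balance: ρ_ref D = ρ (D + h).
ρ = ρ_ref D/(D + h) = 2.787 × 111800 m/(111800 m + 1923 m) = 2.74 g/cm³.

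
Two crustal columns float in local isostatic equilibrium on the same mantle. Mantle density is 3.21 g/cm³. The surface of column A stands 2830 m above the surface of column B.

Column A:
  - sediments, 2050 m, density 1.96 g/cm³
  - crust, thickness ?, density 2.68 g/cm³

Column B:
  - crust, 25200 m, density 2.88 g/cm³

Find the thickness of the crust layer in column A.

28000 m

Take the compensation level at the base of the deeper column (depth z_c below the surface of column A) and equate Σ ρ_i t_i down to z_c; mantle fills any gap and the z_c terms cancel.
Column A: 2050×1.96 + x×2.68 + (z_c − 2050 − x)×3.21
Column B: 2830×0 + 25200×2.88 + (z_c − 2830 − 25200)×3.21
The z_c×3.21 term appears on both sides and cancels. Collect the known terms of each column as K = Σ(ρt)_known − 3.21 × (depth of known layers): K_A = 4018 − 3.21×2050 = −2562.5; K_B = 72576 − 3.21×(2830 + 25200) = −17400.3.
Balance: K_A − x×(3.21 − 2.68) = K_B, so x = (K_A − K_B)/(3.21 − 2.68) = 14837.8/0.53 = 28000 m.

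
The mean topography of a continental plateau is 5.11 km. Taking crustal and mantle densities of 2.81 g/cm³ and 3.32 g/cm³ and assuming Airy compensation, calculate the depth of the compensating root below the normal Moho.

Equating mass per unit area of the two columns: the weight of the topography is balanced by the buoyancy of the root, ρ_c h = (ρ_m − ρ_c) r.
r = h · ρ_c / (ρ_m − ρ_c) = 5.11 km × 2.81 / (3.32 − 2.81) = 28.2 km.

28.2 km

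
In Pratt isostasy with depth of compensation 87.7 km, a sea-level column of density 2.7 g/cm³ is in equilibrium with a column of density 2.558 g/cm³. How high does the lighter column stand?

ρ_ref D = ρ (D + h) → h = D (ρ_ref − ρ)/ρ.
h = 87.7 km × (2.7 − 2.558)/2.558 = 4.87 km.

4.87 km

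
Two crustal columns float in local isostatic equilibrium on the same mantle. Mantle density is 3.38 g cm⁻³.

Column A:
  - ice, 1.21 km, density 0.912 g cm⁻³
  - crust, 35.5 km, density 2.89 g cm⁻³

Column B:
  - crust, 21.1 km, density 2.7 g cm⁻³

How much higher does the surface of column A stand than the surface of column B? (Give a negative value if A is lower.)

For any compensation level in the mantle, the mantle terms cancel and isostasy reduces to e = (Σt_A − Σt_B) − (Σ(ρt)_A − Σ(ρt)_B) / ρ_m.
Σt_A = 36.71 km; Σt_B = 21.1 km; Σ(ρt)_A = 103.69852; Σ(ρt)_B = 56.97 (in km·g cm⁻³).
e = (36.71 − 21.1) − (103.69852 − 56.97) / 3.38 = 1.78 km.

1.78 km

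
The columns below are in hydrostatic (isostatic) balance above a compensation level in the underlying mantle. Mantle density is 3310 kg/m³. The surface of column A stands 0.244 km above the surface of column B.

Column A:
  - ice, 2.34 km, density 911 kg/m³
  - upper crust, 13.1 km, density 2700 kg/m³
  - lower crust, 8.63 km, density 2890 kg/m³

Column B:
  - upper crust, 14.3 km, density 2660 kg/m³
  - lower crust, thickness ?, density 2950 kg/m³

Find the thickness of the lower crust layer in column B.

19.8 km

Take the compensation level at the base of the deeper column (depth z_c below the surface of column A) and equate Σ ρ_i t_i down to z_c; mantle fills any gap and the z_c terms cancel.
Column A: 2.34×911 + 13.1×2700 + 8.63×2890 + (z_c − 24.07)×3310
Column B: 0.244×0 + 14.3×2660 + x×2950 + (z_c − 0.244 − 14.3 − x)×3310
The z_c×3310 term appears on both sides and cancels. Collect the known terms of each column as K = Σ(ρt)_known − 3310 × (depth of known layers): K_A = 62442.44 − 3310×24.07 = −17229.26; K_B = 38038 − 3310×(0.244 + 14.3) = −10102.64.
Balance: K_A = K_B − x×(3310 − 2950), so x = (K_B − K_A)/(3310 − 2950) = 7126.62/360 = 19.8 km.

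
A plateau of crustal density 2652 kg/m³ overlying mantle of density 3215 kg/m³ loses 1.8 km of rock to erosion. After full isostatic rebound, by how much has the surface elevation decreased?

Rebound u = e ρ_c/ρ_m = 1.8 km × 2652/3215 = 1.485 km.
Net surface drop = e − u = 1.8 km − 1.485 km = e (ρ_m − ρ_c)/ρ_m = 0.315 km.

0.315 km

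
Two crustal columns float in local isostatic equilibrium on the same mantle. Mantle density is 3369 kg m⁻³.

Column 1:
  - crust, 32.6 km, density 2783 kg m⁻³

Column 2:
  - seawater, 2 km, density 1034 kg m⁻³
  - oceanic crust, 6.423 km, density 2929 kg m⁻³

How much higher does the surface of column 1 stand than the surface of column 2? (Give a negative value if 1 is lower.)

3.45 km

For any compensation level in the mantle, the mantle terms cancel and isostasy reduces to e = (Σt_1 − Σt_2) − (Σ(ρt)_1 − Σ(ρt)_2) / ρ_m.
Σt_1 = 32.6 km; Σt_2 = 8.423 km; Σ(ρt)_1 = 90725.8; Σ(ρt)_2 = 20880.967 (in km·kg m⁻³).
e = (32.6 − 8.423) − (90725.8 − 20880.967) / 3369 = 3.45 km.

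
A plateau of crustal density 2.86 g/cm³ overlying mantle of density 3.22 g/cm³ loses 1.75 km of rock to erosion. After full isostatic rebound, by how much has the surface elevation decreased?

0.196 km

Rebound u = e ρ_c/ρ_m = 1.75 km × 2.86/3.22 = 1.554 km.
Net surface drop = e − u = 1.75 km − 1.554 km = e (ρ_m − ρ_c)/ρ_m = 0.196 km.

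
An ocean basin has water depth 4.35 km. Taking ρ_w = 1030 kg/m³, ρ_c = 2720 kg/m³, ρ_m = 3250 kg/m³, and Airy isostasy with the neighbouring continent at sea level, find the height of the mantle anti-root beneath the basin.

13.9 km

Isostatic balance requires: replacing crust with seawater at the top is compensated by replacing crust with mantle at the base: d (ρ_c − ρ_w) = a (ρ_m − ρ_c).
a = d (ρ_c − ρ_w)/(ρ_m − ρ_c) = 4.35 km × 1690/530 = 13.9 km.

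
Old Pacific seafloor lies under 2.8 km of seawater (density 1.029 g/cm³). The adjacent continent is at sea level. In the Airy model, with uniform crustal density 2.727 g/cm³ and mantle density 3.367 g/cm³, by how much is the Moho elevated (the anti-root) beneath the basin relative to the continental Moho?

7.43 km

Isostatic balance requires: replacing crust with seawater at the top is compensated by replacing crust with mantle at the base: d (ρ_c − ρ_w) = a (ρ_m − ρ_c).
a = d (ρ_c − ρ_w)/(ρ_m − ρ_c) = 2.8 km × 1.698/0.64 = 7.43 km.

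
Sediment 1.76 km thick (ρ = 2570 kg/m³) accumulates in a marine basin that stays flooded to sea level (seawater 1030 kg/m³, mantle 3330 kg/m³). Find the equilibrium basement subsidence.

Submarine loading: the sediment displaces seawater, and the subsidence is in turn flooded, so s (ρ_m − ρ_w) = t (ρ_sed − ρ_w).
s = 1.76 km × (2570 − 1030) / (3330 − 1030) = 1.18 km.

1.18 km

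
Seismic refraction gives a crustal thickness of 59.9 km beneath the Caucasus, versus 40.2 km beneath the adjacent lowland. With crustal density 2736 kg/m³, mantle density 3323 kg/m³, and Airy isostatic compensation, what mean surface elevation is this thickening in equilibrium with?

Excess crust Δ = 59.9 km − 40.2 km = 19.7 km, split between elevation h and root r with h + r = Δ.
Airy balance ρ_c h = (ρ_m − ρ_c) r gives r = h ρ_c/(ρ_m − ρ_c), so h (1 + ρ_c/(ρ_m − ρ_c)) = Δ, i.e. h = Δ (ρ_m − ρ_c)/ρ_m.
h = 19.7 km × 587/3323 = 3.48 km.

3.48 km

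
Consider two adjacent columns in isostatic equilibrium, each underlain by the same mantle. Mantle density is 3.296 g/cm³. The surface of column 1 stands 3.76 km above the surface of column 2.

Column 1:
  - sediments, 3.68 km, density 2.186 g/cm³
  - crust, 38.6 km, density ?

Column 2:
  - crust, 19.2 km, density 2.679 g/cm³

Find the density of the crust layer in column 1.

2.77 g/cm³

Take the compensation level at the base of the deeper column (depth z_c below the surface of column 1) and equate Σ ρ_i t_i down to z_c; mantle fills any gap and the z_c terms cancel.
Column 1: 3.68×2.186 + 38.6×ρ + (z_c − 42.28)×3.296
Column 2: 3.76×0 + 19.2×2.679 + (z_c − 3.76 − 19.2)×3.296
The z_c×3.296 term appears on both sides and cancels. Collect the known terms of each column as K = Σ(ρt)_known − 3.296 × (depth of known layers): K_1 = 8.04448 − 3.296×42.28 = −131.3104; K_2 = 51.4368 − 3.296×(3.76 + 19.2) = −24.23936.
Balance: K_1 + 38.6×ρ = K_2, so ρ = (K_2 − K_1)/38.6 = 107.071/38.6 = 2.77 g/cm³.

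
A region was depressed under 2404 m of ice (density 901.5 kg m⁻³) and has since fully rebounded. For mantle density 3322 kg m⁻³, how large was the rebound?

Removing the load lets mantle flow back in; uplift u satisfies ρ_ice t = ρ_m u.
u = t ρ_ice/ρ_m = 2404 m × 901.5/3322 = 652 m.

652 m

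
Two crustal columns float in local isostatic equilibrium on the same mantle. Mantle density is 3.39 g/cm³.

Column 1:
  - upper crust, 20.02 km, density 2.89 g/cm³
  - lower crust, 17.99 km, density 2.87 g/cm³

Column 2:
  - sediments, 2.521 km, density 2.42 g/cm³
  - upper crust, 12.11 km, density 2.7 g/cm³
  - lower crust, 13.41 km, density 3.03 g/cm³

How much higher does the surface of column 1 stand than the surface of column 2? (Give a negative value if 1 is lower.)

For any compensation level in the mantle, the mantle terms cancel and isostasy reduces to e = (Σt_1 − Σt_2) − (Σ(ρt)_1 − Σ(ρt)_2) / ρ_m.
Σt_1 = 38.01 km; Σt_2 = 28.041 km; Σ(ρt)_1 = 109.4891; Σ(ρt)_2 = 79.43012 (in km·g/cm³).
e = (38.01 − 28.041) − (109.4891 − 79.43012) / 3.39 = 1.1 km.

1.1 km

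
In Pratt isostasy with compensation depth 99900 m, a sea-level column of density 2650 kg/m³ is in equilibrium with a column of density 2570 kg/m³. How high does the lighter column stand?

ρ_ref D = ρ (D + h) → h = D (ρ_ref − ρ)/ρ.
h = 99900 m × (2650 − 2570)/2570 = 3110 m.

3110 m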